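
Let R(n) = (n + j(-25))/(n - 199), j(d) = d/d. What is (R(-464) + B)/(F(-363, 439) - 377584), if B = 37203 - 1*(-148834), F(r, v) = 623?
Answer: -123342994/249925143 ≈ -0.49352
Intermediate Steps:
j(d) = 1
R(n) = (1 + n)/(-199 + n) (R(n) = (n + 1)/(n - 199) = (1 + n)/(-199 + n))
B = 186037 (B = 37203 + 148834 = 186037)
(R(-464) + B)/(F(-363, 439) - 377584) = ((1 - 464)/(-199 - 464) + 186037)/(623 - 377584) = (-463/(-663) + 186037)/(-376961) = (-1/663*(-463) + 186037)*(-1/376961) = (463/663 + 186037)*(-1/376961) = (123342994/663)*(-1/376961) = -123342994/249925143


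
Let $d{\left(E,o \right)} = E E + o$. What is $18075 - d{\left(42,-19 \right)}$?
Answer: $16330$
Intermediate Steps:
$d{\left(E,o \right)} = o + E^{2}$ ($d{\left(E,o \right)} = E^{2} + o = o + E^{2}$)
$18075 - d{\left(42,-19 \right)} = 18075 - \left(-19 + 42^{2}\right) = 18075 - \left(-19 + 1764\right) = 18075 - 1745 = 16330$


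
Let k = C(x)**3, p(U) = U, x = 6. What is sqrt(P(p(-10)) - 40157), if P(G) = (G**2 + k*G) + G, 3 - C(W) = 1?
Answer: I*sqrt(40147) ≈ 200.37*I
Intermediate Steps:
C(W) = 2 (C(W) = 3 - 1*1 = 3 - 1 = 2)
k = 8 (k = 2**3 = 8)
P(G) = G**2 + 9*G (P(G) = (G**2 + 8*G) + G = G**2 + 9*G)
sqrt(P(p(-10)) - 40157) = sqrt(-10*(9 - 10) - 40157) = sqrt(-10*(-1) - 40157) = sqrt(10 - 40157) = sqrt(-40147) = I*sqrt(40147)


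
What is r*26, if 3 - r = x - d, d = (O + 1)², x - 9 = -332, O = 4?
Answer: 9126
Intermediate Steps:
x = -323 (x = 9 - 332 = -323)
d = 25 (d = (4 + 1)² = 5² = 25)
r = 351 (r = 3 - (-323 - 1*25) = 3 - (-323 - 25) = 3 - 1*(-348) = 3 + 348 = 351)
r*26 = 351*26 = 9126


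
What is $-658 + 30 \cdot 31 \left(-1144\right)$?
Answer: $-1064578$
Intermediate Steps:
$-658 + 30 \cdot 31 \left(-1144\right) = -658 + 930 \left(-1144\right) = -658 - 1063920 = -1064578$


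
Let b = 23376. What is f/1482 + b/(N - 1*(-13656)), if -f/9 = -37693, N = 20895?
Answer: 1306180091/5689398 ≈ 229.58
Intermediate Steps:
f = 339237 (f = -9*(-37693) = 339237)
f/1482 + b/(N - 1*(-13656)) = 339237/1482 + 23376/(20895 - 1*(-13656)) = 339237*(1/1482) + 23376/(20895 + 13656) = 113079/494 + 23376/34551 = 113079/494 + 23376*(1/34551) = 113079/494 + 7792/11517 = 1306180091/5689398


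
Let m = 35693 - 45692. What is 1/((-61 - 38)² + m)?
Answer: -1/198 ≈ -0.0050505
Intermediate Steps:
m = -9999
1/((-61 - 38)² + m) = 1/((-61 - 38)² - 9999) = 1/((-99)² - 9999) = 1/(9801 - 9999) = 1/(-198) = -1/198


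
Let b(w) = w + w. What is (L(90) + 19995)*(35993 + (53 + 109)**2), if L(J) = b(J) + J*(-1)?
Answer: 1250030145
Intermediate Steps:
b(w) = 2*w
L(J) = J (L(J) = 2*J + J*(-1) = 2*J - J = J)
(L(90) + 19995)*(35993 + (53 + 109)**2) = (90 + 19995)*(35993 + (53 + 109)**2) = 20085*(35993 + 162**2) = 20085*(35993 + 26244) = 20085*62237 = 1250030145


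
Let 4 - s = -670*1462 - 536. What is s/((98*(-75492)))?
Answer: -122510/924777 ≈ -0.13248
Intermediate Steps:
s = 980080 (s = 4 - (-670*1462 - 536) = 4 - (-979540 - 536) = 4 - 1*(-980076) = 4 + 980076 = 980080)
s/((98*(-75492))) = 980080/((98*(-75492))) = 980080/(-7398216) = 980080*(-1/7398216) = -122510/924777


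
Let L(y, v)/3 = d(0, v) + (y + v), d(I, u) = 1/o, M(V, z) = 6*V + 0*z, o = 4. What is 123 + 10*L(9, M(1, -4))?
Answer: 1161/2 ≈ 580.50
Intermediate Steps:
M(V, z) = 6*V (M(V, z) = 6*V + 0 = 6*V)
d(I, u) = ¼ (d(I, u) = 1/4 = 1*(¼) = ¼)
L(y, v) = ¾ + 3*v + 3*y (L(y, v) = 3*(¼ + (y + v)) = 3*(¼ + (v + y)) = 3*(¼ + v + y) = ¾ + 3*v + 3*y)
123 + 10*L(9, M(1, -4)) = 123 + 10*(¾ + 3*(6*1) + 3*9) = 123 + 10*(¾ + 3*6 + 27) = 123 + 10*(¾ + 18 + 27) = 123 + 10*(183/4) = 123 + 915/2 = 1161/2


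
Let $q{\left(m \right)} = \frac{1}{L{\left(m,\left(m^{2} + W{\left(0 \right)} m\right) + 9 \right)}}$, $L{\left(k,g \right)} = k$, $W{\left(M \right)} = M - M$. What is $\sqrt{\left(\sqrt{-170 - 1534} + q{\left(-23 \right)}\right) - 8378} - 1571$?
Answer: $-1571 + \frac{\sqrt{-4431985 + 1058 i \sqrt{426}}}{23} \approx -1570.8 + 91.532 i$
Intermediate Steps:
$W{\left(M \right)} = 0$
$q{\left(m \right)} = \frac{1}{m}$
$\sqrt{\left(\sqrt{-170 - 1534} + q{\left(-23 \right)}\right) - 8378} - 1571 = \sqrt{\left(\sqrt{-170 - 1534} + \frac{1}{-23}\right) - 8378} - 1571 = \sqrt{\left(\sqrt{-1704} - \frac{1}{23}\right) - 8378} - 1571 = \sqrt{\left(2 i \sqrt{426} - \frac{1}{23}\right) - 8378} - 1571 = \sqrt{\left(- \frac{1}{23} + 2 i \sqrt{426}\right) - 8378} - 1571 = \sqrt{- \frac{192695}{23} + 2 i \sqrt{426}} - 1571 = -1571 + \sqrt{- \frac{192695}{23} + 2 i \sqrt{426}}$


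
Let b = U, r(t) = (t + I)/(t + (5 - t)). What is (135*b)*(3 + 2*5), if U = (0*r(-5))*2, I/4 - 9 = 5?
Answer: 0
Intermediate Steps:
I = 56 (I = 36 + 4*5 = 36 + 20 = 56)
r(t) = 56/5 + t/5 (r(t) = (t + 56)/(t + (5 - t)) = (56 + t)/5 = (56 + t)*(1/5) = 56/5 + t/5)
U = 0 (U = (0*(56/5 + (1/5)*(-5)))*2 = (0*(56/5 - 1))*2 = (0*(51/5))*2 = 0*2 = 0)
b = 0
(135*b)*(3 + 2*5) = (135*0)*(3 + 2*5) = 0*(3 + 10) = 0*13 = 0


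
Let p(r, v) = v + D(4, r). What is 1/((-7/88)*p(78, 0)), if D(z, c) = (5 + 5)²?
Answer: -22/175 ≈ -0.12571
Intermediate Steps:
D(z, c) = 100 (D(z, c) = 10² = 100)
p(r, v) = 100 + v (p(r, v) = v + 100 = 100 + v)
1/((-7/88)*p(78, 0)) = 1/((-7/88)*(100 + 0)) = 1/(-7*1/88*100) = 1/(-7/88*100) = 1/(-175/22) = -22/175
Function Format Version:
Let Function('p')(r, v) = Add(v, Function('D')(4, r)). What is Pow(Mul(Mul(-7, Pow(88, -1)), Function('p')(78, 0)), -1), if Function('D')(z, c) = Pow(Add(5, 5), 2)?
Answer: Rational(-22, 175) ≈ -0.12571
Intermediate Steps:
Function('D')(z, c) = 100 (Function('D')(z, c) = Pow(10, 2) = 100)
Function('p')(r, v) = Add(100, v) (Function('p')(r, v) = Add(v, 100) = Add(100, v))
Pow(Mul(Mul(-7, Pow(88, -1)), Function('p')(78, 0)), -1) = Pow(Mul(Mul(-7, Pow(88, -1)), Add(100, 0)), -1) = Pow(Mul(Mul(-7, Rational(1, 88)), 100), -1) = Pow(Mul(Rational(-7, 88), 100), -1) = Pow(Rational(-175, 22), -1) = Rational(-22, 175)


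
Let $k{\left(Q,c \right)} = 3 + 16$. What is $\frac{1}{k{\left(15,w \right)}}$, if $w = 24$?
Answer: $\frac{1}{19} \approx 0.052632$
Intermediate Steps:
$k{\left(Q,c \right)} = 19$
$\frac{1}{k{\left(15,w \right)}} = \frac{1}{19}$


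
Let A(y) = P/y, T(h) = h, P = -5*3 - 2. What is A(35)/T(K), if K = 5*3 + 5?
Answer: -17/700 ≈ -0.024286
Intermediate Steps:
P = -17 (P = -15 - 2 = -17)
K = 20 (K = 15 + 5 = 20)
A(y) = -17/y
A(35)/T(K) = -17/35/20 = -17*1/35*(1/20) = -17/35*1/20 = -17/700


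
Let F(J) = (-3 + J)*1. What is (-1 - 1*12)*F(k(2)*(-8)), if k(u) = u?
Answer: 247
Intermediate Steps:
F(J) = -3 + J
(-1 - 1*12)*F(k(2)*(-8)) = (-1 - 1*12)*(-3 + 2*(-8)) = (-1 - 12)*(-3 - 16) = -13*(-19) = 247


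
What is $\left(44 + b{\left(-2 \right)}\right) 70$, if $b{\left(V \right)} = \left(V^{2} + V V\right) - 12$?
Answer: $2800$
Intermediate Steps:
$b{\left(V \right)} = -12 + 2 V^{2}$ ($b{\left(V \right)} = \left(V^{2} + V^{2}\right) - 12 = 2 V^{2} - 12 = -12 + 2 V^{2}$)
$\left(44 + b{\left(-2 \right)}\right) 70 = \left(44 - \left(12 - 2 \left(-2\right)^{2}\right)\right) 70 = \left(44 + \left(-12 + 2 \cdot 4\right)\right) 70 = \left(44 + \left(-12 + 8\right)\right) 70 = \left(44 - 4\right) 70 = 40 \cdot 70 = 2800$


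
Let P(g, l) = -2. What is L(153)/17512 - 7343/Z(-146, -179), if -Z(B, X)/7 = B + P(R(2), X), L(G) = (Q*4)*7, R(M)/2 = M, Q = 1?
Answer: -2295743/323972 ≈ -7.0862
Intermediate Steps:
R(M) = 2*M
L(G) = 28 (L(G) = (1*4)*7 = 4*7 = 28)
Z(B, X) = 14 - 7*B (Z(B, X) = -7*(B - 2) = -7*(-2 + B) = 14 - 7*B)
L(153)/17512 - 7343/Z(-146, -179) = 28/17512 - 7343/(14 - 7*(-146)) = 28*(1/17512) - 7343/(14 + 1022) = 7/4378 - 7343/1036 = 7/4378 - 7343*1/1036 = 7/4378 - 1049/148 = -2295743/323972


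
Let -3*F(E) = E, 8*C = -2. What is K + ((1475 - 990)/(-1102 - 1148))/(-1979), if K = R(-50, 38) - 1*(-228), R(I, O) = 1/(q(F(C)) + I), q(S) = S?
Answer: 121613566103/533439450 ≈ 227.98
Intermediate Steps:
C = -¼ (C = (⅛)*(-2) = -¼ ≈ -0.25000)
F(E) = -E/3
R(I, O) = 1/(1/12 + I) (R(I, O) = 1/(-⅓*(-¼) + I) = 1/(1/12 + I))
K = 136560/599 (K = 12/(1 + 12*(-50)) - 1*(-228) = 12/(1 - 600) + 228 = 12/(-599) + 228 = 12*(-1/599) + 228 = -12/599 + 228 = 136560/599 ≈ 227.98)
K + ((1475 - 990)/(-1102 - 1148))/(-1979) = 136560/599 + ((1475 - 990)/(-1102 - 1148))/(-1979) = 136560/599 + (485/(-2250))*(-1/1979) = 136560/599 + (485*(-1/2250))*(-1/1979) = 136560/599 - 97/450*(-1/1979) = 136560/599 + 97/890550 = 121613566103/533439450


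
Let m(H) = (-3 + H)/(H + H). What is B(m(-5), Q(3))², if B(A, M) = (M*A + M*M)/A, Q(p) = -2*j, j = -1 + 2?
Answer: 9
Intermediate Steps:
j = 1
Q(p) = -2 (Q(p) = -2*1 = -2)
m(H) = (-3 + H)/(2*H) (m(H) = (-3 + H)/((2*H)) = (-3 + H)*(1/(2*H)) = (-3 + H)/(2*H))
B(A, M) = (M² + A*M)/A (B(A, M) = (A*M + M²)/A = (M² + A*M)/A)
B(m(-5), Q(3))² = (-2*((½)*(-3 - 5)/(-5) - 2)/((½)*(-3 - 5)/(-5)))² = (-2*((½)*(-⅕)*(-8) - 2)/((½)*(-⅕)*(-8)))² = (-2*(⅘ - 2)/⅘)² = (-2*5/4*(-6/5))² = 3² = 9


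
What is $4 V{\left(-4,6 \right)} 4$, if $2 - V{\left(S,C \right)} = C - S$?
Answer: $-128$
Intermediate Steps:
$V{\left(S,C \right)} = 2 + S - C$ ($V{\left(S,C \right)} = 2 - \left(C - S\right) = 2 + S - C$)
$4 V{\left(-4,6 \right)} 4 = 4 \left(2 - 4 - 6\right) 4 = 4 \left(-8\right) 4 = \left(-32\right) 4 = -128$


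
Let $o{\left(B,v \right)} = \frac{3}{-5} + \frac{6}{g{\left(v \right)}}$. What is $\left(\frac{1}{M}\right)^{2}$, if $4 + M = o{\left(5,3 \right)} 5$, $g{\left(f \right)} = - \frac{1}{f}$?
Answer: $\frac{1}{9409} \approx 0.00010628$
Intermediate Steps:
$o{\left(B,v \right)} = - \frac{3}{5} - 6 v$ ($o{\left(B,v \right)} = \frac{3}{-5} + \frac{6}{\left(-1\right) \frac{1}{v}} = 3 \left(- \frac{1}{5}\right) + 6 \left(- v\right) = - \frac{3}{5} - 6 v$)
$M = -97$ ($M = -4 + \left(- \frac{3}{5} - 18\right) 5 = -4 - 93 = -97$)
$\left(\frac{1}{M}\right)^{2} = \left(\frac{1}{-97}\right)^{2} = \left(- \frac{1}{97}\right)^{2} = \frac{1}{9409}$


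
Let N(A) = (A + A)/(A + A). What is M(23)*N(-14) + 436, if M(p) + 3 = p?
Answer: 456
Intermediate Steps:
M(p) = -3 + p
N(A) = 1 (N(A) = (2*A)/((2*A)) = (2*A)*(1/(2*A)) = 1)
M(23)*N(-14) + 436 = (-3 + 23)*1 + 436 = 20*1 + 436 = 20 + 436 = 456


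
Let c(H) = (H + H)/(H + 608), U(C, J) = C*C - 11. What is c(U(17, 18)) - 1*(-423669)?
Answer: 187685645/443 ≈ 4.2367e+5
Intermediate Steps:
U(C, J) = -11 + C² (U(C, J) = C² - 11 = -11 + C²)
c(H) = 2*H/(608 + H) (c(H) = (2*H)/(608 + H) = 2*H/(608 + H))
c(U(17, 18)) - 1*(-423669) = 2*(-11 + 17²)/(608 + (-11 + 17²)) - 1*(-423669) = 2*(-11 + 289)/(608 + (-11 + 289)) + 423669 = 2*278/(608 + 278) + 423669 = 2*278/886 + 423669 = 2*278*(1/886) + 423669 = 278/443 + 423669 = 187685645/443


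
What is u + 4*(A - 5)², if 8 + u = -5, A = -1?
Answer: 131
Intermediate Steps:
u = -13 (u = -8 - 5 = -13)
u + 4*(A - 5)² = -13 + 4*(-1 - 5)² = -13 + 4*(-6)² = -13 + 4*36 = -13 + 144 = 131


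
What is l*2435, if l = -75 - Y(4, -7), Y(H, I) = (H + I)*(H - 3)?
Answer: -175320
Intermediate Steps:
Y(H, I) = (-3 + H)*(H + I) (Y(H, I) = (H + I)*(-3 + H) = (-3 + H)*(H + I))
l = -72 (l = -75 - (4² - 3*4 - 3*(-7) + 4*(-7)) = -75 - (16 - 12 + 21 - 28) = -75 - 1*(-3) = -75 + 3 = -72)
l*2435 = -72*2435 = -175320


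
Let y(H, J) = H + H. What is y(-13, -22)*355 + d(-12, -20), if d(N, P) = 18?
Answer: -9212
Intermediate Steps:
y(H, J) = 2*H
y(-13, -22)*355 + d(-12, -20) = (2*(-13))*355 + 18 = -26*355 + 18 = -9230 + 18 = -9212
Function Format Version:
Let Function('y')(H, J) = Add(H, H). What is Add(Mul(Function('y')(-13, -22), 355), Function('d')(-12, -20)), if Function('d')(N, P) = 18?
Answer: -9212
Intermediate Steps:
Function('y')(H, J) = Mul(2, H)
Add(Mul(Function('y')(-13, -22), 355), Function('d')(-12, -20)) = Add(Mul(Mul(2, -13), 355), 18) = Add(Mul(-26, 355), 18) = Add(-9230, 18) = -9212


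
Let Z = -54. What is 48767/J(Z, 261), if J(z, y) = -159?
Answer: -48767/159 ≈ -306.71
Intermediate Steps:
48767/J(Z, 261) = 48767/(-159) = 48767*(-1/159) = -48767/159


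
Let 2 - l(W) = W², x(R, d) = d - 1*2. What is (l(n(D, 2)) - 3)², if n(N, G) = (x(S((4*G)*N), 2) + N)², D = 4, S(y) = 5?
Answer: 66049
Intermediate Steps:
x(R, d) = -2 + d (x(R, d) = d - 2 = -2 + d)
n(N, G) = N² (n(N, G) = ((-2 + 2) + N)² = (0 + N)² = N²)
l(W) = 2 - W²
(l(n(D, 2)) - 3)² = ((2 - (4²)²) - 3)² = ((2 - 1*16²) - 3)² = ((2 - 1*256) - 3)² = ((2 - 256) - 3)² = (-254 - 3)² = (-257)² = 66049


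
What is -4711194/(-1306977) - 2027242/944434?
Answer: 299975521127/205725586003 ≈ 1.4581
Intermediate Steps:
-4711194/(-1306977) - 2027242/944434 = -4711194*(-1/1306977) - 2027242*1/944434 = 1570398/435659 - 1013621/472217 = 299975521127/205725586003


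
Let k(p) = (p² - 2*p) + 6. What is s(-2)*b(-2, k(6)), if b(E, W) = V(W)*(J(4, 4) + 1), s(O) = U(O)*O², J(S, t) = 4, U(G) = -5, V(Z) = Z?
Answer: -3000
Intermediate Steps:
s(O) = -5*O²
k(p) = 6 + p² - 2*p
b(E, W) = 5*W (b(E, W) = W*(4 + 1) = W*5 = 5*W)
s(-2)*b(-2, k(6)) = (-5*(-2)²)*(5*(6 + 6² - 2*6)) = (-5*4)*(5*(6 + 36 - 12)) = -100*30 = -20*150 = -3000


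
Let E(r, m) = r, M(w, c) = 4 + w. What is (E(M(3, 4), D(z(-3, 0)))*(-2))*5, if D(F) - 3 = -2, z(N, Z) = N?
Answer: -70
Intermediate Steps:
D(F) = 1 (D(F) = 3 - 2 = 1)
(E(M(3, 4), D(z(-3, 0)))*(-2))*5 = ((4 + 3)*(-2))*5 = (7*(-2))*5 = -14*5 = -70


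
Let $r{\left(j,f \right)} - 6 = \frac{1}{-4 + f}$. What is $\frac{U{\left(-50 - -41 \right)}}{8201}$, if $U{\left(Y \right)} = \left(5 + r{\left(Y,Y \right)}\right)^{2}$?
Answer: $\frac{20164}{1385969} \approx 0.014549$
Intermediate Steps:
$r{\left(j,f \right)} = 6 + \frac{1}{-4 + f}$
$U{\left(Y \right)} = \left(5 + \frac{-23 + 6 Y}{-4 + Y}\right)^{2}$
$\frac{U{\left(-50 - -41 \right)}}{8201} = \frac{\left(-43 + 11 \left(-50 - -41\right)\right)^{2} \frac{1}{\left(-4 - 9\right)^{2}}}{8201} = \frac{\left(-43 + 11 \left(-50 + 41\right)\right)^{2}}{\left(-4 + \left(-50 + 41\right)\right)^{2}} \cdot \frac{1}{8201} = \frac{\left(-43 + 11 \left(-9\right)\right)^{2}}{\left(-4 - 9\right)^{2}} \cdot \frac{1}{8201} = \frac{\left(-43 - 99\right)^{2}}{169} \cdot \frac{1}{8201} = \left(-142\right)^{2} \cdot \frac{1}{169} \cdot \frac{1}{8201} = 20164 \cdot \frac{1}{169} \cdot \frac{1}{8201} = \frac{20164}{169} \cdot \frac{1}{8201} = \frac{20164}{1385969}$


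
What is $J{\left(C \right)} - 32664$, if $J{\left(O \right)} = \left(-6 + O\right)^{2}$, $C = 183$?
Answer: $-1335$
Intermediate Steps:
$J{\left(C \right)} - 32664 = \left(-6 + 183\right)^{2} - 32664 = 177^{2} - 32664 = 31329 - 32664 = -1335$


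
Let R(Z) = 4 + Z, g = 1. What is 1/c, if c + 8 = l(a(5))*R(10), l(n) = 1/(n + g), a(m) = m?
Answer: -3/17 ≈ -0.17647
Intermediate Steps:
l(n) = 1/(1 + n) (l(n) = 1/(n + 1) = 1/(1 + n))
c = -17/3 (c = -8 + (4 + 10)/(1 + 5) = -8 + 14/6 = -8 + (⅙)*14 = -8 + 7/3 = -17/3 ≈ -5.6667)
1/c = 1/(-17/3) = -3/17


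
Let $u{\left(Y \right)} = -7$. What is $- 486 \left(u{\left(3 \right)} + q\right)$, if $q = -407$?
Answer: $201204$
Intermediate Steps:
$- 486 \left(u{\left(3 \right)} + q\right) = - 486 \left(-7 - 407\right) = \left(-486\right) \left(-414\right) = 201204$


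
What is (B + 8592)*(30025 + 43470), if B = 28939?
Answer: 2758340845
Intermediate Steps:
(B + 8592)*(30025 + 43470) = (28939 + 8592)*(30025 + 43470) = 37531*73495 = 2758340845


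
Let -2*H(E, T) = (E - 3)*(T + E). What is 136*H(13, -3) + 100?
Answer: -6700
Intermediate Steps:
H(E, T) = -(-3 + E)*(E + T)/2 (H(E, T) = -(E - 3)*(T + E)/2 = -(-3 + E)*(E + T)/2)
136*H(13, -3) + 100 = 136*(-½*13² + (3/2)*13 + (3/2)*(-3) - ½*13*(-3)) + 100 = 136*(-½*169 + 39/2 - 9/2 + 39/2) + 100 = 136*(-169/2 + 39/2 - 9/2 + 39/2) + 100 = 136*(-50) + 100 = -6800 + 100 = -6700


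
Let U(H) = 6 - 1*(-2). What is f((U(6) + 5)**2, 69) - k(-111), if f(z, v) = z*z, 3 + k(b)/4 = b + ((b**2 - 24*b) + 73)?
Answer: -31215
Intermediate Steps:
U(H) = 8 (U(H) = 6 + 2 = 8)
k(b) = 280 - 92*b + 4*b**2 (k(b) = -12 + 4*(b + ((b**2 - 24*b) + 73)) = -12 + 4*(b + (73 + b**2 - 24*b)) = -12 + 4*(73 + b**2 - 23*b) = -12 + (292 - 92*b + 4*b**2) = 280 - 92*b + 4*b**2)
f(z, v) = z**2
f((U(6) + 5)**2, 69) - k(-111) = ((8 + 5)**2)**2 - (280 - 92*(-111) + 4*(-111)**2) = (13**2)**2 - (280 + 10212 + 4*12321) = 169**2 - (280 + 10212 + 49284) = 28561 - 1*59776 = 28561 - 59776 = -31215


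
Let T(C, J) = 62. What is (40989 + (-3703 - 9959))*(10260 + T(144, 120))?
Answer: 282069294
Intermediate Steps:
(40989 + (-3703 - 9959))*(10260 + T(144, 120)) = (40989 + (-3703 - 9959))*(10260 + 62) = (40989 - 13662)*10322 = 27327*10322 = 282069294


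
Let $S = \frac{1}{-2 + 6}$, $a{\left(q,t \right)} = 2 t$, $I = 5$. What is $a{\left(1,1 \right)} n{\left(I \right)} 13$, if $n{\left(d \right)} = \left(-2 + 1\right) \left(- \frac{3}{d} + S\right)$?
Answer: $\frac{91}{10} \approx 9.1$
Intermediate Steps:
$S = \frac{1}{4} \approx 0.25$
$n{\left(d \right)} = - \frac{1}{4} + \frac{3}{d}$ ($n{\left(d \right)} = \left(-2 + 1\right) \left(- \frac{3}{d} + \frac{1}{4}\right) = - (\frac{1}{4} - \frac{3}{d}) = - \frac{1}{4} + \frac{3}{d}$)
$a{\left(1,1 \right)} n{\left(I \right)} 13 = 2 \cdot 1 \frac{12 - 5}{4 \cdot 5} \cdot 13 = 2 \cdot \frac{1}{4} \cdot \frac{1}{5} \left(12 - 5\right) 13 = 2 \cdot \frac{1}{4} \cdot \frac{1}{5} \cdot 7 \cdot 13 = 2 \cdot \frac{7}{20} \cdot 13 = \frac{7}{10} \cdot 13 = \frac{91}{10}$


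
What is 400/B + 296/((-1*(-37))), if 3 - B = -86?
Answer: 1112/89 ≈ 12.494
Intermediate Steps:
B = 89 (B = 3 - 1*(-86) = 3 + 86 = 89)
400/B + 296/((-1*(-37))) = 400/89 + 296/((-1*(-37))) = 400*(1/89) + 296/37 = 400/89 + 296*(1/37) = 400/89 + 8 = 1112/89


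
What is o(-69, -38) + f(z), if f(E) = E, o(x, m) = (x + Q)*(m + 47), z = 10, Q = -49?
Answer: -1052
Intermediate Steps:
o(x, m) = (-49 + x)*(47 + m) (o(x, m) = (x - 49)*(m + 47) = (-49 + x)*(47 + m))
o(-69, -38) + f(z) = (-2303 - 49*(-38) + 47*(-69) - 38*(-69)) + 10 = (-2303 + 1862 - 3243 + 2622) + 10 = -1062 + 10 = -1052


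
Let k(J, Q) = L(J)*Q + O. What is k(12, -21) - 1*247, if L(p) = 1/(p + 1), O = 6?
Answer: -3154/13 ≈ -242.62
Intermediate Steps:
L(p) = 1/(1 + p)
k(J, Q) = 6 + Q/(1 + J) (k(J, Q) = Q/(1 + J) + 6 = 6 + Q/(1 + J))
k(12, -21) - 1*247 = (6 - 21 + 6*12)/(1 + 12) - 1*247 = (6 - 21 + 72)/13 - 247 = (1/13)*57 - 247 = 57/13 - 247 = -3154/13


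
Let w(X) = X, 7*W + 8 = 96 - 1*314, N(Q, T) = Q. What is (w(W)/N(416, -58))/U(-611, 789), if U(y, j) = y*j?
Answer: 113/701907024 ≈ 1.6099e-7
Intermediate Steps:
U(y, j) = j*y
W = -226/7 (W = -8/7 + (96 - 1*314)/7 = -8/7 + (96 - 314)/7 = -8/7 + (1/7)*(-218) = -8/7 - 218/7 = -226/7 ≈ -32.286)
(w(W)/N(416, -58))/U(-611, 789) = (-226/7/416)/((789*(-611))) = -226/7*1/416/(-482079) = -113/1456*(-1/482079) = 113/701907024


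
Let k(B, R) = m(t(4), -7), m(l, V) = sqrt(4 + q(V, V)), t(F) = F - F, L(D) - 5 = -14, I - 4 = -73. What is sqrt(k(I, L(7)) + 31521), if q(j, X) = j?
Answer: sqrt(31521 + I*sqrt(3)) ≈ 177.54 + 0.0049*I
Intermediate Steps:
I = -69 (I = 4 - 73 = -69)
L(D) = -9 (L(D) = 5 - 14 = -9)
t(F) = 0
m(l, V) = sqrt(4 + V)
k(B, R) = I*sqrt(3) (k(B, R) = sqrt(4 - 7) = sqrt(-3) = I*sqrt(3))
sqrt(k(I, L(7)) + 31521) = sqrt(I*sqrt(3) + 31521) = sqrt(31521 + I*sqrt(3))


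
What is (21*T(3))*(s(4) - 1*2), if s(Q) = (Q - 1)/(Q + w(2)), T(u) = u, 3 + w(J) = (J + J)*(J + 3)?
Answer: -117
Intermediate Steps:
w(J) = -3 + 2*J*(3 + J) (w(J) = -3 + (J + J)*(J + 3) = -3 + (2*J)*(3 + J) = -3 + 2*J*(3 + J))
s(Q) = (-1 + Q)/(17 + Q) (s(Q) = (Q - 1)/(Q + (-3 + 2*2² + 6*2)) = (-1 + Q)/(Q + (-3 + 2*4 + 12)) = (-1 + Q)/(Q + (-3 + 8 + 12)) = (-1 + Q)/(Q + 17) = (-1 + Q)/(17 + Q))
(21*T(3))*(s(4) - 1*2) = (21*3)*((-1 + 4)/(17 + 4) - 1*2) = 63*(3/21 - 2) = 63*((1/21)*3 - 2) = 63*(⅐ - 2) = 63*(-13/7) = -117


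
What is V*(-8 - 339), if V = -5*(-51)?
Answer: -88485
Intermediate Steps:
V = 255
V*(-8 - 339) = 255*(-8 - 339) = 255*(-347) = -88485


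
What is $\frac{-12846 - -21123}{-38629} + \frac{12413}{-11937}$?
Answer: $- \frac{578304326}{461114373} \approx -1.2541$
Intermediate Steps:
$\frac{-12846 - -21123}{-38629} + \frac{12413}{-11937} = \left(-12846 + 21123\right) \left(- \frac{1}{38629}\right) + 12413 \left(- \frac{1}{11937}\right) = 8277 \left(- \frac{1}{38629}\right) - \frac{12413}{11937} = - \frac{8277}{38629} - \frac{12413}{11937} = - \frac{578304326}{461114373}$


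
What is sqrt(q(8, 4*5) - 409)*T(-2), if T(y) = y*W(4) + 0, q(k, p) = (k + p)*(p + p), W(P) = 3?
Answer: -18*sqrt(79) ≈ -159.99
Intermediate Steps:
q(k, p) = 2*p*(k + p) (q(k, p) = (k + p)*(2*p) = 2*p*(k + p))
T(y) = 3*y (T(y) = y*3 + 0 = 3*y + 0 = 3*y)
sqrt(q(8, 4*5) - 409)*T(-2) = sqrt(2*(4*5)*(8 + 4*5) - 409)*(3*(-2)) = sqrt(2*20*(8 + 20) - 409)*(-6) = sqrt(2*20*28 - 409)*(-6) = sqrt(1120 - 409)*(-6) = sqrt(711)*(-6) = (3*sqrt(79))*(-6) = -18*sqrt(79)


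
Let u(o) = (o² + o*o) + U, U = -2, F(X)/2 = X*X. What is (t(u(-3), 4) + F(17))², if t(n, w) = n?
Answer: 352836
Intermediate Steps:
F(X) = 2*X² (F(X) = 2*(X*X) = 2*X²)
u(o) = -2 + 2*o² (u(o) = (o² + o*o) - 2 = (o² + o²) - 2 = 2*o² - 2 = -2 + 2*o²)
(t(u(-3), 4) + F(17))² = ((-2 + 2*(-3)²) + 2*17²)² = ((-2 + 2*9) + 2*289)² = ((-2 + 18) + 578)² = (16 + 578)² = 594² = 352836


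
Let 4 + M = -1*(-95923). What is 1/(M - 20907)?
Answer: 1/75012 ≈ 1.3331e-5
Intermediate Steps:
M = 95919 (M = -4 - 1*(-95923) = -4 + 95923 = 95919)
1/(M - 20907) = 1/(95919 - 20907) = 1/75012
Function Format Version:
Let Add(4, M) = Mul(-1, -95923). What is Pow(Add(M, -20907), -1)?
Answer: Rational(1, 75012) ≈ 1.3331e-5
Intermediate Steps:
M = 95919 (M = Add(-4, Mul(-1, -95923)) = Add(-4, 95923) = 95919)
Pow(Add(M, -20907), -1) = Pow(Add(95919, -20907), -1) = Pow(75012, -1) = Rational(1, 75012)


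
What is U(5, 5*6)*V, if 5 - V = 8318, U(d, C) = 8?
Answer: -66504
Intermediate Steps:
V = -8313 (V = 5 - 1*8318 = 5 - 8318 = -8313)
U(5, 5*6)*V = 8*(-8313) = -66504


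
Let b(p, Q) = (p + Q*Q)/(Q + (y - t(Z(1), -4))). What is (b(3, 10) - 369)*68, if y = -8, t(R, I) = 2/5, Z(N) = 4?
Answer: -41429/2 ≈ -20715.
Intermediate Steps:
t(R, I) = 2/5 (t(R, I) = 2*(1/5) = 2/5)
b(p, Q) = (p + Q**2)/(-42/5 + Q) (b(p, Q) = (p + Q*Q)/(Q + (-8 - 1*2/5)) = (p + Q**2)/(Q + (-8 - 2/5)) = (p + Q**2)/(Q - 42/5) = (p + Q**2)/(-42/5 + Q))
(b(3, 10) - 369)*68 = (5*(3 + 10**2)/(-42 + 5*10) - 369)*68 = (5*(3 + 100)/(-42 + 50) - 369)*68 = (5*103/8 - 369)*68 = (5*(1/8)*103 - 369)*68 = (515/8 - 369)*68 = -2437/8*68 = -41429/2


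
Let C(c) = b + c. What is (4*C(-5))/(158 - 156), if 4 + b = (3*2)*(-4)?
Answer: -66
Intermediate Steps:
b = -28 (b = -4 + (3*2)*(-4) = -4 + 6*(-4) = -4 - 24 = -28)
C(c) = -28 + c
(4*C(-5))/(158 - 156) = (4*(-28 - 5))/(158 - 156) = (4*(-33))/2 = -132*½ = -66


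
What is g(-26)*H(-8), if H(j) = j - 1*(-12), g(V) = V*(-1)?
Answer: 104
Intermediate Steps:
g(V) = -V
H(j) = 12 + j (H(j) = j + 12 = 12 + j)
g(-26)*H(-8) = (-1*(-26))*(12 - 8) = 26*4 = 104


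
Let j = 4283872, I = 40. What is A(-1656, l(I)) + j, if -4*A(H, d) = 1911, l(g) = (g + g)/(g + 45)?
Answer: 17133577/4 ≈ 4.2834e+6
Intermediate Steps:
l(g) = 2*g/(45 + g) (l(g) = (2*g)/(45 + g) = 2*g/(45 + g))
A(H, d) = -1911/4 (A(H, d) = -¼*1911 = -1911/4)
A(-1656, l(I)) + j = -1911/4 + 4283872 = 17133577/4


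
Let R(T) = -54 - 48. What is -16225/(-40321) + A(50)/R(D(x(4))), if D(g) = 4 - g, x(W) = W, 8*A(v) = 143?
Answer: 7473697/32901936 ≈ 0.22715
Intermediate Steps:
A(v) = 143/8 (A(v) = (⅛)*143 = 143/8)
R(T) = -102
-16225/(-40321) + A(50)/R(D(x(4))) = -16225/(-40321) + (143/8)/(-102) = -16225*(-1/40321) + (143/8)*(-1/102) = 16225/40321 - 143/816 = 7473697/32901936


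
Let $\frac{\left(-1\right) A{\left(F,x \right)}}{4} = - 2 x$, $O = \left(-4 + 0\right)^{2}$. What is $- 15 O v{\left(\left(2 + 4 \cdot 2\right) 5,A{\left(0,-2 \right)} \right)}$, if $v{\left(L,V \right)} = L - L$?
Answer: $0$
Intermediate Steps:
$O = 16$ ($O = \left(-4\right)^{2} = 16$)
$A{\left(F,x \right)} = 8 x$ ($A{\left(F,x \right)} = - 4 \left(- 2 x\right) = 8 x$)
$v{\left(L,V \right)} = 0$
$- 15 O v{\left(\left(2 + 4 \cdot 2\right) 5,A{\left(0,-2 \right)} \right)} = \left(-15\right) 16 \cdot 0 = \left(-240\right) 0 = 0$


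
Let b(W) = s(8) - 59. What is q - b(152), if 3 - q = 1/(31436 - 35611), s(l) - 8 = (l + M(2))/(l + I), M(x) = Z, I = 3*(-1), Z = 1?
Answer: 217936/4175 ≈ 52.200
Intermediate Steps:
I = -3
M(x) = 1
s(l) = 8 + (1 + l)/(-3 + l) (s(l) = 8 + (l + 1)/(l - 3) = 8 + (1 + l)/(-3 + l))
q = 12526/4175 (q = 3 - 1/(31436 - 35611) = 3 - 1/(-4175) = 3 - 1*(-1/4175) = 3 + 1/4175 = 12526/4175 ≈ 3.0002)
b(W) = -246/5 (b(W) = (-23 + 9*8)/(-3 + 8) - 59 = (-23 + 72)/5 - 59 = (⅕)*49 - 59 = 49/5 - 59 = -246/5)
q - b(152) = 12526/4175 - 1*(-246/5) = 12526/4175 + 246/5 = 217936/4175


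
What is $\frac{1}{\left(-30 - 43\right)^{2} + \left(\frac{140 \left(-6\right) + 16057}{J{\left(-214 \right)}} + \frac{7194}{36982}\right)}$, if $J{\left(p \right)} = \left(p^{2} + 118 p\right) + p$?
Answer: $\frac{34174730}{182149363857} \approx 0.00018762$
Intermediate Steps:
$J{\left(p \right)} = p^{2} + 119 p$
$\frac{1}{\left(-30 - 43\right)^{2} + \left(\frac{140 \left(-6\right) + 16057}{J{\left(-214 \right)}} + \frac{7194}{36982}\right)} = \frac{1}{\left(-30 - 43\right)^{2} + \left(\frac{140 \left(-6\right) + 16057}{\left(-214\right) \left(119 - 214\right)} + \frac{7194}{36982}\right)} = \frac{1}{\left(-73\right)^{2} + \left(\frac{-840 + 16057}{\left(-214\right) \left(-95\right)} + 7194 \cdot \frac{1}{36982}\right)} = \frac{1}{5329 + \left(\frac{15217}{20330} + \frac{327}{1681}\right)} = \frac{1}{5329 + \frac{32227687}{34174730}} = \frac{1}{\frac{182149363857}{34174730}} = \frac{34174730}{182149363857}$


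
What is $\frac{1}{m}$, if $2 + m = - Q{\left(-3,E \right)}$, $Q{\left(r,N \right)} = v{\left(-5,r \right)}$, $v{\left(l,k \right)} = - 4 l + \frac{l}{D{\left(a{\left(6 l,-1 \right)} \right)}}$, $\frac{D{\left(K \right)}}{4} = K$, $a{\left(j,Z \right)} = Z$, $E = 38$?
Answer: $- \frac{4}{93} \approx -0.043011$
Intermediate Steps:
$D{\left(K \right)} = 4 K$
$v{\left(l,k \right)} = - \frac{17 l}{4}$ ($v{\left(l,k \right)} = - 4 l + \frac{l}{4 \left(-1\right)} = - 4 l + \frac{l}{-4} = - 4 l + l \left(- \frac{1}{4}\right) = - 4 l - \frac{l}{4} = - \frac{17 l}{4}$)
$Q{\left(r,N \right)} = \frac{85}{4}$ ($Q{\left(r,N \right)} = \left(- \frac{17}{4}\right) \left(-5\right) = \frac{85}{4}$)
$m = - \frac{93}{4}$ ($m = -2 - \frac{85}{4} = - \frac{93}{4} \approx -23.25$)
$\frac{1}{m} = \frac{1}{- \frac{93}{4}} = - \frac{4}{93}$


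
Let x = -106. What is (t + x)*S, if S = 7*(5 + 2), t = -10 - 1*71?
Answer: -9163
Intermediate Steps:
t = -81 (t = -10 - 71 = -81)
S = 49 (S = 7*7 = 49)
(t + x)*S = (-81 - 106)*49 = -187*49 = -9163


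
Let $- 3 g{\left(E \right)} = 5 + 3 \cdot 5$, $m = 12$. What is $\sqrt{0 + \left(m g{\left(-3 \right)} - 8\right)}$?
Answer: $2 i \sqrt{22} \approx 9.3808 i$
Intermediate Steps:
$g{\left(E \right)} = - \frac{20}{3}$ ($g{\left(E \right)} = - \frac{5 + 3 \cdot 5}{3} = - \frac{5 + 15}{3} = \left(- \frac{1}{3}\right) 20 = - \frac{20}{3}$)
$\sqrt{0 + \left(m g{\left(-3 \right)} - 8\right)} = \sqrt{0 + \left(12 \left(- \frac{20}{3}\right) - 8\right)} = \sqrt{0 - 88} = \sqrt{-88} = 2 i \sqrt{22}$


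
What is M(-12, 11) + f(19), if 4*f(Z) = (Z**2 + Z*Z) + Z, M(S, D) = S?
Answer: 693/4 ≈ 173.25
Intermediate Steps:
f(Z) = Z**2/2 + Z/4 (f(Z) = ((Z**2 + Z*Z) + Z)/4 = ((Z**2 + Z**2) + Z)/4 = (2*Z**2 + Z)/4 = (Z + 2*Z**2)/4 = Z**2/2 + Z/4)
M(-12, 11) + f(19) = -12 + (1/4)*19*(1 + 2*19) = -12 + (1/4)*19*(1 + 38) = -12 + (1/4)*19*39 = -12 + 741/4 = 693/4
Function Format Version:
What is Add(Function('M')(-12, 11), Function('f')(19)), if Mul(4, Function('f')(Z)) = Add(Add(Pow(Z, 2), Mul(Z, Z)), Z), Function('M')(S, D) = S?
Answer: Rational(693, 4) ≈ 173.25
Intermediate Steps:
Function('f')(Z) = Add(Mul(Rational(1, 2), Pow(Z, 2)), Mul(Rational(1, 4), Z)) (Function('f')(Z) = Mul(Rational(1, 4), Add(Add(Pow(Z, 2), Mul(Z, Z)), Z)) = Mul(Rational(1, 4), Add(Add(Pow(Z, 2), Pow(Z, 2)), Z)) = Mul(Rational(1, 4), Add(Mul(2, Pow(Z, 2)), Z)) = Mul(Rational(1, 4), Add(Z, Mul(2, Pow(Z, 2)))) = Add(Mul(Rational(1, 2), Pow(Z, 2)), Mul(Rational(1, 4), Z)))
Add(Function('M')(-12, 11), Function('f')(19)) = Add(-12, Mul(Rational(1, 4), 19, Add(1, Mul(2, 19)))) = Add(-12, Mul(Rational(1, 4), 19, Add(1, 38))) = Add(-12, Mul(Rational(1, 4), 19, 39)) = Add(-12, Rational(741, 4)) = Rational(693, 4)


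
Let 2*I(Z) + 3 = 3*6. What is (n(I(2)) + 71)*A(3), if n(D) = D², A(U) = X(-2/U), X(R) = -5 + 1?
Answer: -509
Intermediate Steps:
I(Z) = 15/2 (I(Z) = -3/2 + (3*6)/2 = -3/2 + (½)*18 = -3/2 + 9 = 15/2)
X(R) = -4
A(U) = -4
(n(I(2)) + 71)*A(3) = ((15/2)² + 71)*(-4) = (225/4 + 71)*(-4) = (509/4)*(-4) = -509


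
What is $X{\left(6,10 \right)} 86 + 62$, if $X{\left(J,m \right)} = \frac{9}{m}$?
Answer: $\frac{697}{5} \approx 139.4$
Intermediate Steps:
$X{\left(6,10 \right)} 86 + 62 = \frac{9}{10} \cdot 86 + 62 = \frac{387}{5} + 62 = \frac{697}{5}$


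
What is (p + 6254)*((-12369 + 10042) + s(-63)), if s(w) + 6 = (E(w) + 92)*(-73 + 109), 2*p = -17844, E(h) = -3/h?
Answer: -18315820/7 ≈ -2.6165e+6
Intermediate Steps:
p = -8922 (p = (½)*(-17844) = -8922)
s(w) = 3306 - 108/w (s(w) = -6 + (-3/w + 92)*(-73 + 109) = -6 + (92 - 3/w)*36 = -6 + (3312 - 108/w) = 3306 - 108/w)
(p + 6254)*((-12369 + 10042) + s(-63)) = (-8922 + 6254)*((-12369 + 10042) + (3306 - 108/(-63))) = -2668*(-2327 + (3306 - 108*(-1/63))) = -2668*(-2327 + (3306 + 12/7)) = -2668*(-2327 + 23154/7) = -2668*6865/7 = -18315820/7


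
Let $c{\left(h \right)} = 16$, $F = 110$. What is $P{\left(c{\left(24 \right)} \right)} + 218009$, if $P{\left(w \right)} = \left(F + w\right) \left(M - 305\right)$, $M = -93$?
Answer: $167861$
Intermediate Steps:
$P{\left(w \right)} = -43780 - 398 w$ ($P{\left(w \right)} = \left(110 + w\right) \left(-93 - 305\right) = \left(110 + w\right) \left(-398\right) = -43780 - 398 w$)
$P{\left(c{\left(24 \right)} \right)} + 218009 = \left(-43780 - 6368\right) + 218009 = -50148 + 218009 = 167861$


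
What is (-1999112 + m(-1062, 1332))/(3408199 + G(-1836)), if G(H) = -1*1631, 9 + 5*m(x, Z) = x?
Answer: -9996631/17032840 ≈ -0.58690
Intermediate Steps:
m(x, Z) = -9/5 + x/5
G(H) = -1631
(-1999112 + m(-1062, 1332))/(3408199 + G(-1836)) = (-1999112 + (-9/5 + (1/5)*(-1062)))/(3408199 - 1631) = (-1999112 + (-9/5 - 1062/5))/3406568 = (-1999112 - 1071/5)*(1/3406568) = -9996631/5*1/3406568 = -9996631/17032840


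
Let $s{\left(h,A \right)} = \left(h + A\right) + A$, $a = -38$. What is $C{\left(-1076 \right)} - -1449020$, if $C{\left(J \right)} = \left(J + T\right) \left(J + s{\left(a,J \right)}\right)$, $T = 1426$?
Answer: $305920$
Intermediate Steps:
$s{\left(h,A \right)} = h + 2 A$ ($s{\left(h,A \right)} = \left(A + h\right) + A = h + 2 A$)
$C{\left(J \right)} = \left(-38 + 3 J\right) \left(1426 + J\right)$ ($C{\left(J \right)} = \left(J + 1426\right) \left(J + \left(-38 + 2 J\right)\right) = \left(1426 + J\right) \left(-38 + 3 J\right) = \left(-38 + 3 J\right) \left(1426 + J\right)$)
$C{\left(-1076 \right)} - -1449020 = \left(-54188 + 3 \left(-1076\right)^{2} + 4240 \left(-1076\right)\right) - -1449020 = \left(-54188 + 3 \cdot 1157776 - 4562240\right) + 1449020 = \left(-54188 + 3473328 - 4562240\right) + 1449020 = -1143100 + 1449020 = 305920$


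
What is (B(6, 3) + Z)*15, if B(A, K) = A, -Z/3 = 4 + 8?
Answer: -450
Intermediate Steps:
Z = -36 (Z = -3*(4 + 8) = -3*12 = -36)
(B(6, 3) + Z)*15 = (6 - 36)*15 = -30*15 = -450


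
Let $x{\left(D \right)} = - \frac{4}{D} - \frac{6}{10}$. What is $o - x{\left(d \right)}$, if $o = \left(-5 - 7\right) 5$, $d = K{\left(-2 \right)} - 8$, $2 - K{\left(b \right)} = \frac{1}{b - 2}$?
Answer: $- \frac{6911}{115} \approx -60.096$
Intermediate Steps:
$K{\left(b \right)} = 2 - \frac{1}{-2 + b}$ ($K{\left(b \right)} = 2 - \frac{1}{b - 2} = 2 - \frac{1}{-2 + b}$)
$d = - \frac{23}{4}$ ($d = \frac{-5 + 2 \left(-2\right)}{-2 - 2} - 8 = \frac{-5 - 4}{-4} - 8 = \left(- \frac{1}{4}\right) \left(-9\right) - 8 = \frac{9}{4} - 8 = - \frac{23}{4} \approx -5.75$)
$x{\left(D \right)} = - \frac{3}{5} - \frac{4}{D}$ ($x{\left(D \right)} = - \frac{4}{D} - \frac{3}{5} = - \frac{3}{5} - \frac{4}{D}$)
$o = -60$ ($o = \left(-12\right) 5 = -60$)
$o - x{\left(d \right)} = -60 - \left(- \frac{3}{5} - \frac{4}{- \frac{23}{4}}\right) = -60 - \left(- \frac{3}{5} - - \frac{16}{23}\right) = -60 - \left(- \frac{3}{5} + \frac{16}{23}\right) = -60 - \frac{11}{115} = - \frac{6911}{115}$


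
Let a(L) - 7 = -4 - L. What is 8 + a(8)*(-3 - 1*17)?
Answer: 108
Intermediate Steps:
a(L) = 3 - L (a(L) = 7 + (-4 - L) = 3 - L)
8 + a(8)*(-3 - 1*17) = 8 + (3 - 1*8)*(-3 - 1*17) = 8 + (3 - 8)*(-3 - 17) = 8 - 5*(-20) = 8 + 100 = 108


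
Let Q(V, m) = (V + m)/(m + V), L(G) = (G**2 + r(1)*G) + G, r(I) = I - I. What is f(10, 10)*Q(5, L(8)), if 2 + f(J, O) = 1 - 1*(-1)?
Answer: 0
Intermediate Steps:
r(I) = 0
L(G) = G + G**2 (L(G) = (G**2 + 0*G) + G = (G**2 + 0) + G = G**2 + G = G + G**2)
f(J, O) = 0 (f(J, O) = -2 + (1 - 1*(-1)) = -2 + (1 + 1) = -2 + 2 = 0)
Q(V, m) = 1 (Q(V, m) = (V + m)/(V + m) = 1)
f(10, 10)*Q(5, L(8)) = 0*1 = 0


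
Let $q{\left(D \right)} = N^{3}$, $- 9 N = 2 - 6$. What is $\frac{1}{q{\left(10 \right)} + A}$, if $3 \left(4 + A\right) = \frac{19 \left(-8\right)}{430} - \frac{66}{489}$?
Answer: $- \frac{25547805}{104108014} \approx -0.2454$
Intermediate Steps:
$N = \frac{4}{9}$ ($N = - \frac{2 - 6}{9} = \left(- \frac{1}{9}\right) \left(-4\right) = \frac{4}{9} \approx 0.44444$)
$q{\left(D \right)} = \frac{64}{729}$ ($q{\left(D \right)} = \left(\frac{4}{9}\right)^{3} = \frac{64}{729}$)
$A = - \frac{145886}{35045}$ ($A = -4 + \frac{\frac{19 \left(-8\right)}{430} - \frac{66}{489}}{3} = -4 + \frac{\left(-152\right) \frac{1}{430} - \frac{22}{163}}{3} = -4 + \frac{- \frac{76}{215} - \frac{22}{163}}{3} = -4 + \frac{1}{3} \left(- \frac{17118}{35045}\right) = -4 - \frac{5706}{35045} = - \frac{145886}{35045} \approx -4.1628$)
$\frac{1}{q{\left(10 \right)} + A} = \frac{1}{\frac{64}{729} - \frac{145886}{35045}} = \frac{1}{- \frac{104108014}{25547805}} = - \frac{25547805}{104108014}$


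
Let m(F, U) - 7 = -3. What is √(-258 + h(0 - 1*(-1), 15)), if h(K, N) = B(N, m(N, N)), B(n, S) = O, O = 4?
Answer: I*√254 ≈ 15.937*I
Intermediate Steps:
m(F, U) = 4 (m(F, U) = 7 - 3 = 4)
B(n, S) = 4
h(K, N) = 4
√(-258 + h(0 - 1*(-1), 15)) = √(-258 + 4) = √(-254) = I*√254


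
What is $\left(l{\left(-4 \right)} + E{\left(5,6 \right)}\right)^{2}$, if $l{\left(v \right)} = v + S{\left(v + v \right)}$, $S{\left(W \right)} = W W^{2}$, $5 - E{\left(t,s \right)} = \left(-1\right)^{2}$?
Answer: $262144$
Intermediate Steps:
$E{\left(t,s \right)} = 4$ ($E{\left(t,s \right)} = 5 - \left(-1\right)^{2} = 5 - 1 = 4$)
$S{\left(W \right)} = W^{3}$
$l{\left(v \right)} = v + 8 v^{3}$ ($l{\left(v \right)} = v + \left(v + v\right)^{3} = v + \left(2 v\right)^{3} = v + 8 v^{3}$)
$\left(l{\left(-4 \right)} + E{\left(5,6 \right)}\right)^{2} = \left(\left(-4 + 8 \left(-4\right)^{3}\right) + 4\right)^{2} = \left(\left(-4 + 8 \left(-64\right)\right) + 4\right)^{2} = \left(\left(-4 - 512\right) + 4\right)^{2} = \left(-516 + 4\right)^{2} = \left(-512\right)^{2} = 262144$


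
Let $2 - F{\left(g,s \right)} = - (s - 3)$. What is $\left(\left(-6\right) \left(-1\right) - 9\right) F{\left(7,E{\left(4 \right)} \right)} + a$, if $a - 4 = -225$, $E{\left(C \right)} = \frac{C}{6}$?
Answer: $-220$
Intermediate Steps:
$E{\left(C \right)} = \frac{C}{6}$ ($E{\left(C \right)} = C \frac{1}{6} = \frac{C}{6}$)
$F{\left(g,s \right)} = -1 + s$ ($F{\left(g,s \right)} = 2 - - (s - 3) = 2 - - (-3 + s) = 2 - \left(3 - s\right) = 2 + \left(-3 + s\right) = -1 + s$)
$a = -221$ ($a = 4 - 225 = -221$)
$\left(\left(-6\right) \left(-1\right) - 9\right) F{\left(7,E{\left(4 \right)} \right)} + a = \left(\left(-6\right) \left(-1\right) - 9\right) \left(-1 + \frac{1}{6} \cdot 4\right) - 221 = \left(6 - 9\right) \left(-1 + \frac{2}{3}\right) - 221 = \left(-3\right) \left(- \frac{1}{3}\right) - 221 = 1 - 221 = -220$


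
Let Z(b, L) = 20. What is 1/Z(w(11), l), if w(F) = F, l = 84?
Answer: 1/20 ≈ 0.050000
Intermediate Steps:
1/Z(w(11), l) = 1/20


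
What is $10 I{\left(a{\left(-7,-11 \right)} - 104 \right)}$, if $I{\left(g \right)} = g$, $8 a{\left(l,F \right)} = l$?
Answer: $- \frac{4195}{4} \approx -1048.8$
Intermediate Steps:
$a{\left(l,F \right)} = \frac{l}{8}$
$10 I{\left(a{\left(-7,-11 \right)} - 104 \right)} = 10 \left(\frac{1}{8} \left(-7\right) - 104\right) = 10 \left(- \frac{7}{8} - 104\right) = 10 \left(- \frac{839}{8}\right) = - \frac{4195}{4}$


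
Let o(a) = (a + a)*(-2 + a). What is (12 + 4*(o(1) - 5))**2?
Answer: 256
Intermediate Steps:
o(a) = 2*a*(-2 + a) (o(a) = (2*a)*(-2 + a) = 2*a*(-2 + a))
(12 + 4*(o(1) - 5))**2 = (12 + 4*(2*1*(-2 + 1) - 5))**2 = (12 + 4*(2*1*(-1) - 5))**2 = (12 + 4*(-2 - 5))**2 = (12 + 4*(-7))**2 = (12 - 28)**2 = (-16)**2 = 256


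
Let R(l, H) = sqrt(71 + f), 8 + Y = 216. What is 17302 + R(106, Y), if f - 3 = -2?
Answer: 17302 + 6*sqrt(2) ≈ 17311.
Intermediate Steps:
Y = 208 (Y = -8 + 216 = 208)
f = 1 (f = 3 - 2 = 1)
R(l, H) = 6*sqrt(2) (R(l, H) = sqrt(71 + 1) = sqrt(72) = 6*sqrt(2))
17302 + R(106, Y) = 17302 + 6*sqrt(2)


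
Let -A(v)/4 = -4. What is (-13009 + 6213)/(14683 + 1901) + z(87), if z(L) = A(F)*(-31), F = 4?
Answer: -2058115/4146 ≈ -496.41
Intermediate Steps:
A(v) = 16 (A(v) = -4*(-4) = 16)
z(L) = -496 (z(L) = 16*(-31) = -496)
(-13009 + 6213)/(14683 + 1901) + z(87) = (-13009 + 6213)/(14683 + 1901) - 496 = -6796/16584 - 496 = -6796*1/16584 - 496 = -1699/4146 - 496 = -2058115/4146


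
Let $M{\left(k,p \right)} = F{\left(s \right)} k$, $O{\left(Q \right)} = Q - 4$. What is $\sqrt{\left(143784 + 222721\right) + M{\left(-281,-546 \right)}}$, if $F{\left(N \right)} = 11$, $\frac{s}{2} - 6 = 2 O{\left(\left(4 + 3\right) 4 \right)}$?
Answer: $\sqrt{363414} \approx 602.84$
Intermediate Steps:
$O{\left(Q \right)} = -4 + Q$
$s = 108$ ($s = 12 + 2 \cdot 2 \left(-4 + \left(4 + 3\right) 4\right) = 12 + 2 \cdot 2 \left(-4 + 7 \cdot 4\right) = 12 + 2 \cdot 2 \left(-4 + 28\right) = 12 + 2 \cdot 2 \cdot 24 = 12 + 2 \cdot 48 = 12 + 96 = 108$)
$M{\left(k,p \right)} = 11 k$
$\sqrt{\left(143784 + 222721\right) + M{\left(-281,-546 \right)}} = \sqrt{\left(143784 + 222721\right) + 11 \left(-281\right)} = \sqrt{366505 - 3091} = \sqrt{363414}$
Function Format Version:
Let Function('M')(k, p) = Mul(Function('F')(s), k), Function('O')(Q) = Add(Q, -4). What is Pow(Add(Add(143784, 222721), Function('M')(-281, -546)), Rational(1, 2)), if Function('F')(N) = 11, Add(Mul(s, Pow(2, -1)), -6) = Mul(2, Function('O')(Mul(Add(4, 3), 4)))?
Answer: Pow(363414, Rational(1, 2)) ≈ 602.84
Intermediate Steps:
Function('O')(Q) = Add(-4, Q)
s = 108 (s = Add(12, Mul(2, Mul(2, Add(-4, Mul(Add(4, 3), 4))))) = Add(12, Mul(2, Mul(2, Add(-4, Mul(7, 4))))) = Add(12, Mul(2, Mul(2, Add(-4, 28)))) = Add(12, Mul(2, Mul(2, 24))) = Add(12, Mul(2, 48)) = Add(12, 96) = 108)
Function('M')(k, p) = Mul(11, k)
Pow(Add(Add(143784, 222721), Function('M')(-281, -546)), Rational(1, 2)) = Pow(Add(Add(143784, 222721), Mul(11, -281)), Rational(1, 2)) = Pow(Add(366505, -3091), Rational(1, 2)) = Pow(363414, Rational(1, 2))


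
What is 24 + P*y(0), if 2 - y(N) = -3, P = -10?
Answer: -26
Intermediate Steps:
y(N) = 5 (y(N) = 2 - 1*(-3) = 2 + 3 = 5)
24 + P*y(0) = 24 - 10*5 = 24 - 50 = -26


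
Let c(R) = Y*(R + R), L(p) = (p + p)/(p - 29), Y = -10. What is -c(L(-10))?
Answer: 400/39 ≈ 10.256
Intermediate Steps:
L(p) = 2*p/(-29 + p) (L(p) = (2*p)/(-29 + p) = 2*p/(-29 + p))
c(R) = -20*R (c(R) = -10*(R + R) = -20*R)
-c(L(-10)) = -(-20)*2*(-10)/(-29 - 10) = -(-20)*2*(-10)/(-39) = -(-20)*2*(-10)*(-1/39) = -(-20)*20/39 = -1*(-400/39) = 400/39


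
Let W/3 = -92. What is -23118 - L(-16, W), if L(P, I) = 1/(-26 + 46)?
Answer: -462361/20 ≈ -23118.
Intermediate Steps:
W = -276 (W = 3*(-92) = -276)
L(P, I) = 1/20
-23118 - L(-16, W) = -23118 - 1*1/20 = -23118 - 1/20 = -462361/20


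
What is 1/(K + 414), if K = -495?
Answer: -1/81 ≈ -0.012346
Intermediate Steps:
1/(K + 414) = 1/(-495 + 414) = 1/(-81) = -1/81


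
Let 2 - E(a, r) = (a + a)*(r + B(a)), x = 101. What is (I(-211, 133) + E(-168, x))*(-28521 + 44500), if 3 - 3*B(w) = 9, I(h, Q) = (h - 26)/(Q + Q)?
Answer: 7441604479/14 ≈ 5.3154e+8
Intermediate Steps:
I(h, Q) = (-26 + h)/(2*Q) (I(h, Q) = (-26 + h)/((2*Q)) = (-26 + h)*(1/(2*Q)) = (-26 + h)/(2*Q))
B(w) = -2 (B(w) = 1 - ⅓*9 = 1 - 3 = -2)
E(a, r) = 2 - 2*a*(-2 + r) (E(a, r) = 2 - (a + a)*(r - 2) = 2 - 2*a*(-2 + r))
(I(-211, 133) + E(-168, x))*(-28521 + 44500) = ((½)*(-26 - 211)/133 + (2 + 4*(-168) - 2*(-168)*101))*(-28521 + 44500) = ((½)*(1/133)*(-237) + (2 - 672 + 33936))*15979 = (-237/266 + 33266)*15979 = (8848519/266)*15979 = 7441604479/14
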